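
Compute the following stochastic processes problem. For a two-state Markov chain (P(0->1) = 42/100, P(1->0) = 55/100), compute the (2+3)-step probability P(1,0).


P^5 = P^2 * P^3
Computing via matrix multiplication of the transition matrix.
Entry (1,0) of P^5 = 0.5670

0.5670


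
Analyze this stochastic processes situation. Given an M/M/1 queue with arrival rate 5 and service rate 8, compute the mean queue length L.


rho = 5/8 = 0.6250
L = rho/(1-rho)
= 0.6250/0.3750
= 1.6667

1.6667


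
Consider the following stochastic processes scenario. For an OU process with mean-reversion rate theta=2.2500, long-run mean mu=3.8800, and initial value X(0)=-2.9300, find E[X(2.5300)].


E[X(t)] = mu + (X(0) - mu)*exp(-theta*t)
= 3.8800 + (-2.9300 - 3.8800)*exp(-2.2500*2.5300)
= 3.8800 + -6.8100 * 0.0034
= 3.8570

3.8570


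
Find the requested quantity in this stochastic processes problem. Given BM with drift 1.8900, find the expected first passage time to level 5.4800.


Expected first passage time = a/mu
= 5.4800/1.8900
= 2.8995

2.8995


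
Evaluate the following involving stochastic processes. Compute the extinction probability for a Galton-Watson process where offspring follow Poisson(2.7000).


Since mu = 2.7000 > 1, extinction prob q < 1.
Solve s = exp(mu*(s-1)) iteratively.
q = 0.0844

0.0844


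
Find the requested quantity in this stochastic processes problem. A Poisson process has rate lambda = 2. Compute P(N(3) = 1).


P(N(t)=k) = (lambda*t)^k * exp(-lambda*t) / k!
lambda*t = 6
= 6^1 * exp(-6) / 1!
= 6 * 0.0025 / 1
= 0.0149

0.0149


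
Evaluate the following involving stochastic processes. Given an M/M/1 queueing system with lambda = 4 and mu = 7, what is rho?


rho = lambda/mu
= 4/7
= 0.5714

0.5714


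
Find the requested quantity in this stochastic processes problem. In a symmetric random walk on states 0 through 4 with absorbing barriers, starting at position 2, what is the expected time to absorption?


For symmetric RW on 0,...,N with absorbing barriers, E(i) = i*(N-i)
E(2) = 2 * 2 = 4

4


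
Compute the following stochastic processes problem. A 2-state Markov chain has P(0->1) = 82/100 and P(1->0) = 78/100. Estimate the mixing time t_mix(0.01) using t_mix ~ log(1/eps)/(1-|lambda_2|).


lambda_2 = |1 - p01 - p10| = |1 - 0.8200 - 0.7800| = 0.6000
t_mix ~ log(1/eps)/(1 - |lambda_2|)
= log(100)/(1 - 0.6000) = 4.6052/0.4000
= 11.5129

11.5129


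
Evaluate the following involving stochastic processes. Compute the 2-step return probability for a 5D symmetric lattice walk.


P(return in 2 steps) = P(reverse first step) = 1/(2d)
= 1/10
= 0.1000

0.1000


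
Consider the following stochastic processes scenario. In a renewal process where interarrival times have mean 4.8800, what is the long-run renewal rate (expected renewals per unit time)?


Long-run renewal rate = 1/E(X)
= 1/4.8800
= 0.2049

0.2049


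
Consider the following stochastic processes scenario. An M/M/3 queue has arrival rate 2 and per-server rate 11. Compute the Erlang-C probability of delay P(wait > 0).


a = lambda/mu = 0.1818
rho = a/c = 0.0606
Erlang-C formula applied:
C(c,a) = 8.8909e-04

8.8909e-04


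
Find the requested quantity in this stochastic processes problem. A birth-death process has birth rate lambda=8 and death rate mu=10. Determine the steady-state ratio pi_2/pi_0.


For birth-death process, pi_n/pi_0 = (lambda/mu)^n
= (8/10)^2
= 0.6400

0.6400


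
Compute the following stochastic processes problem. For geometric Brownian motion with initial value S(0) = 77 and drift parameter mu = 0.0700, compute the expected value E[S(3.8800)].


E[S(t)] = S(0) * exp(mu * t)
= 77 * exp(0.0700 * 3.8800)
= 77 * 1.3121
= 101.0288

101.0288


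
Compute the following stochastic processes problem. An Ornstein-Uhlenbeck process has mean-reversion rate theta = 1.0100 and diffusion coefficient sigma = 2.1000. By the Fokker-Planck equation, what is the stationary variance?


Stationary variance = sigma^2 / (2*theta)
= 2.1000^2 / (2*1.0100)
= 4.4100 / 2.0200
= 2.1832

2.1832


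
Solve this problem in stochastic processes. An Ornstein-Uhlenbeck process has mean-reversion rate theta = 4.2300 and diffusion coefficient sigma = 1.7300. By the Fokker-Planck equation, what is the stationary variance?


Stationary variance = sigma^2 / (2*theta)
= 1.7300^2 / (2*4.2300)
= 2.9929 / 8.4600
= 0.3538

0.3538


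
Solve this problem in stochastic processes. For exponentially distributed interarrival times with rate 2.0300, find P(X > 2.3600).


P(X > t) = exp(-lambda * t)
= exp(-2.0300 * 2.3600)
= exp(-4.7908) = 0.0083

0.0083


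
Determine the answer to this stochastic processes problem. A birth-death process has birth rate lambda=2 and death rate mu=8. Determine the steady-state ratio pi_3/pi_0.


For birth-death process, pi_n/pi_0 = (lambda/mu)^n
= (2/8)^3
= 0.0156

0.0156


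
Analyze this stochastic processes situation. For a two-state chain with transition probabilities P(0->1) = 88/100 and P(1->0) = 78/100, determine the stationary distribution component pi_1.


Stationary distribution: pi_0 = p10/(p01+p10), pi_1 = p01/(p01+p10)
p01 = 0.8800, p10 = 0.7800
pi_1 = 0.5301

0.5301


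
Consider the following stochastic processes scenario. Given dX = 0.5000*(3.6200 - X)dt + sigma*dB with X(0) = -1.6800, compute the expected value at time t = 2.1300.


E[X(t)] = mu + (X(0) - mu)*exp(-theta*t)
= 3.6200 + (-1.6800 - 3.6200)*exp(-0.5000*2.1300)
= 3.6200 + -5.3000 * 0.3447
= 1.7929

1.7929


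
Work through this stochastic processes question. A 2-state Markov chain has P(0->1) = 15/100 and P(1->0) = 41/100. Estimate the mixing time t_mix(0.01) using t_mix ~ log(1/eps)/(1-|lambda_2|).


lambda_2 = |1 - p01 - p10| = |1 - 0.1500 - 0.4100| = 0.4400
t_mix ~ log(1/eps)/(1 - |lambda_2|)
= log(100)/(1 - 0.4400) = 4.6052/0.5600
= 8.2235

8.2235


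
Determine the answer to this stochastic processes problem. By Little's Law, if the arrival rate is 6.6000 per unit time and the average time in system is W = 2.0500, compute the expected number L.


Little's Law: L = lambda * W
= 6.6000 * 2.0500
= 13.5300

13.5300


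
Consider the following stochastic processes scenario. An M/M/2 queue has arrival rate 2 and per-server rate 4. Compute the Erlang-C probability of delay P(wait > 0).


a = lambda/mu = 0.5000
rho = a/c = 0.2500
Erlang-C formula applied:
C(c,a) = 0.1000

0.1000


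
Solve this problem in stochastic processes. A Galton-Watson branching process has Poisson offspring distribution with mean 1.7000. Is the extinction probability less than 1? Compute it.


Since mu = 1.7000 > 1, extinction prob q < 1.
Solve s = exp(mu*(s-1)) iteratively.
q = 0.3088

0.3088


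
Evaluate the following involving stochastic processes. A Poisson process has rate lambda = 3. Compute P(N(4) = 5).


P(N(t)=k) = (lambda*t)^k * exp(-lambda*t) / k!
lambda*t = 12
= 12^5 * exp(-12) / 5!
= 248832 * 6.1442e-06 / 120
= 0.0127

0.0127


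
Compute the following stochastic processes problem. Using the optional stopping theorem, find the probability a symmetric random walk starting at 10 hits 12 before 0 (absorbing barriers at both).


By optional stopping theorem: E(M at tau) = M(0) = 10
P(hit 12)*12 + P(hit 0)*0 = 10
P(hit 12) = (10 - 0)/(12 - 0) = 5/6 = 0.8333

0.8333


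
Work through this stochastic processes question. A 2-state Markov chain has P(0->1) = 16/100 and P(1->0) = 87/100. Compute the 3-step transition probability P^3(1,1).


Computing P^3 by matrix multiplication.
P = [[0.8400, 0.1600], [0.8700, 0.1300]]
After raising P to the power 3:
P^3(1,1) = 0.1553

0.1553


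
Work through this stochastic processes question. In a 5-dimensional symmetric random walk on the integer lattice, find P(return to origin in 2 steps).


P(return in 2 steps) = P(reverse first step) = 1/(2d)
= 1/10
= 0.1000

0.1000


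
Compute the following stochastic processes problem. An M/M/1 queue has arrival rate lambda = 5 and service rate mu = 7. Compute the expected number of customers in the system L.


rho = 5/7 = 0.7143
L = rho/(1-rho)
= 0.7143/0.2857
= 2.5000

2.5000


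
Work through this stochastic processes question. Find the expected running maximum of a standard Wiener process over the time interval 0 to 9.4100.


E(max B(s)) = sqrt(2t/pi)
= sqrt(2*9.4100/pi)
= sqrt(5.9906)
= 2.4476

2.4476


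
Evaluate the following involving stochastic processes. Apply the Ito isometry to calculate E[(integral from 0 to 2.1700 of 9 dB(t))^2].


By Ito isometry: E[(int f dB)^2] = int f^2 dt
= 9^2 * 2.1700
= 81 * 2.1700 = 175.7700

175.7700


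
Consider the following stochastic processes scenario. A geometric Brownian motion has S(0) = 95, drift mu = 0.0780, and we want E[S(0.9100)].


E[S(t)] = S(0) * exp(mu * t)
= 95 * exp(0.0780 * 0.9100)
= 95 * 1.0736
= 101.9882

101.9882


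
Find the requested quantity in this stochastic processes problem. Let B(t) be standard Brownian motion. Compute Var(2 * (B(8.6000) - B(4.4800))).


Var(alpha*(B(t)-B(s))) = alpha^2 * (t-s)
= 2^2 * (8.6000 - 4.4800)
= 4 * 4.1200
= 16.4800

16.4800


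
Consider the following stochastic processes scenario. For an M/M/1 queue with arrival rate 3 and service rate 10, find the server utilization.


rho = lambda/mu
= 3/10
= 0.3000

0.3000


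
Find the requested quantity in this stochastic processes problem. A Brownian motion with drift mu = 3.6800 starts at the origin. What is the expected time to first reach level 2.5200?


Expected first passage time = a/mu
= 2.5200/3.6800
= 0.6848

0.6848


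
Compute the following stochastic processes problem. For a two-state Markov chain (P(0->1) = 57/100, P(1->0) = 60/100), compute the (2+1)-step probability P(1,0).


P^3 = P^2 * P^1
Computing via matrix multiplication of the transition matrix.
Entry (1,0) of P^3 = 0.5153

0.5153


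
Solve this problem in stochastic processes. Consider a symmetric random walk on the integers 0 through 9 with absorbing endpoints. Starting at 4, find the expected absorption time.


For symmetric RW on 0,...,N with absorbing barriers, E(i) = i*(N-i)
E(4) = 4 * 5 = 20

20


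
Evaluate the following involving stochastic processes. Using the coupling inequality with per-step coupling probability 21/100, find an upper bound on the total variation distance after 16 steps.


TV distance bound <= (1-delta)^n
= (1 - 0.2100)^16
= 0.7900^16
= 0.0230

0.0230


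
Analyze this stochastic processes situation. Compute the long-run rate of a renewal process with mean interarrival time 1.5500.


Long-run renewal rate = 1/E(X)
= 1/1.5500
= 0.6452

0.6452


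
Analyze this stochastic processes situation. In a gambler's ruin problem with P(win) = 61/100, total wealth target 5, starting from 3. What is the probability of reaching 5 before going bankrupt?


Gambler's ruin formula:
r = q/p = 0.3900/0.6100 = 0.6393
P(win) = (1 - r^i)/(1 - r^N)
= (1 - 0.6393^3)/(1 - 0.6393^5)
= 0.8270

0.8270


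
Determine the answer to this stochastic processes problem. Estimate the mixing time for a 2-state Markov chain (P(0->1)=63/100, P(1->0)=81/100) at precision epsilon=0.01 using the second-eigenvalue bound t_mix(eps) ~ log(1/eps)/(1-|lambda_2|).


lambda_2 = |1 - p01 - p10| = |1 - 0.6300 - 0.8100| = 0.4400
t_mix ~ log(1/eps)/(1 - |lambda_2|)
= log(100)/(1 - 0.4400) = 4.6052/0.5600
= 8.2235

8.2235


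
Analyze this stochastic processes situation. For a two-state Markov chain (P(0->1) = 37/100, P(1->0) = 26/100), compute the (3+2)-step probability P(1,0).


P^5 = P^3 * P^2
Computing via matrix multiplication of the transition matrix.
Entry (1,0) of P^5 = 0.4098

0.4098


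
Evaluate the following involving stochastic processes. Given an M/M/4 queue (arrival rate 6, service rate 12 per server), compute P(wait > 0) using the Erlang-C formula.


a = lambda/mu = 0.5000
rho = a/c = 0.1250
Erlang-C formula applied:
C(c,a) = 0.0018

0.0018


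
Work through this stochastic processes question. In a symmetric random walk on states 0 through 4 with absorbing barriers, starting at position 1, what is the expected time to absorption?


For symmetric RW on 0,...,N with absorbing barriers, E(i) = i*(N-i)
E(1) = 1 * 3 = 3

3


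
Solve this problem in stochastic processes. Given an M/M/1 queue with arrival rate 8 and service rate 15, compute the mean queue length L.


rho = 8/15 = 0.5333
L = rho/(1-rho)
= 0.5333/0.4667
= 1.1429

1.1429


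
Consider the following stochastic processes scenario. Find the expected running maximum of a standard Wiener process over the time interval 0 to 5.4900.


E(max B(s)) = sqrt(2t/pi)
= sqrt(2*5.4900/pi)
= sqrt(3.4950)
= 1.8695

1.8695


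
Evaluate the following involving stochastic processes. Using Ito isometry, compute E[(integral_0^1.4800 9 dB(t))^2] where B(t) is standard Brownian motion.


By Ito isometry: E[(int f dB)^2] = int f^2 dt
= 9^2 * 1.4800
= 81 * 1.4800 = 119.8800

119.8800


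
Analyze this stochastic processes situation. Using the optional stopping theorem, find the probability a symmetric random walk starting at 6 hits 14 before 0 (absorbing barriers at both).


By optional stopping theorem: E(M at tau) = M(0) = 6
P(hit 14)*14 + P(hit 0)*0 = 6
P(hit 14) = (6 - 0)/(14 - 0) = 3/7 = 0.4286

0.4286


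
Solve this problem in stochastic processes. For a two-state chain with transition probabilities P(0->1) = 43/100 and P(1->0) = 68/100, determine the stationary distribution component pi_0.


Stationary distribution: pi_0 = p10/(p01+p10), pi_1 = p01/(p01+p10)
p01 = 0.4300, p10 = 0.6800
pi_0 = 0.6126

0.6126


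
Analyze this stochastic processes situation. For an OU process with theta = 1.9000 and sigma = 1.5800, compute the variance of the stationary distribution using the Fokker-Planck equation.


Stationary variance = sigma^2 / (2*theta)
= 1.5800^2 / (2*1.9000)
= 2.4964 / 3.8000
= 0.6569

0.6569


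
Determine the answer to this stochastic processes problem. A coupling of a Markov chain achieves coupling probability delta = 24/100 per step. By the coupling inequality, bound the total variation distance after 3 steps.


TV distance bound <= (1-delta)^n
= (1 - 0.2400)^3
= 0.7600^3
= 0.4390

0.4390


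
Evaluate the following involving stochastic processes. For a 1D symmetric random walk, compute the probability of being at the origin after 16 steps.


P(S(16) = 0) = C(16,8) / 4^8
= 12870 / 65536
= 0.1964

0.1964


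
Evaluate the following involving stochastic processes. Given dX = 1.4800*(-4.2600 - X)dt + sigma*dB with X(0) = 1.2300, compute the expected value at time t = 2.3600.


E[X(t)] = mu + (X(0) - mu)*exp(-theta*t)
= -4.2600 + (1.2300 - -4.2600)*exp(-1.4800*2.3600)
= -4.2600 + 5.4900 * 0.0304
= -4.0930

-4.0930


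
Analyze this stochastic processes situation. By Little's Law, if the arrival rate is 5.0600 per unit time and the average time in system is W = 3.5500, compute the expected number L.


Little's Law: L = lambda * W
= 5.0600 * 3.5500
= 17.9630

17.9630


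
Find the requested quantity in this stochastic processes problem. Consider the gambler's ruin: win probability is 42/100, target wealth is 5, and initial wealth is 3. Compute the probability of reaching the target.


Gambler's ruin formula:
r = q/p = 0.5800/0.4200 = 1.3810
P(win) = (1 - r^i)/(1 - r^N)
= (1 - 1.3810^3)/(1 - 1.3810^5)
= 0.4061

0.4061


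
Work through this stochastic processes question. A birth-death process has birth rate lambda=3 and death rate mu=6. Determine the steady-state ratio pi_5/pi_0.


For birth-death process, pi_n/pi_0 = (lambda/mu)^n
= (3/6)^5
= 0.0312

0.0312


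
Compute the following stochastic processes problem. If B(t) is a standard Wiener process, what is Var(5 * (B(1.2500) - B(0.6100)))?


Var(alpha*(B(t)-B(s))) = alpha^2 * (t-s)
= 5^2 * (1.2500 - 0.6100)
= 25 * 0.6400
= 16.0000

16.0000


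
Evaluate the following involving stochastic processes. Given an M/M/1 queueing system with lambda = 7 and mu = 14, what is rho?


rho = lambda/mu
= 7/14
= 0.5000

0.5000


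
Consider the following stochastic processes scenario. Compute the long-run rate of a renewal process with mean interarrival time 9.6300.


Long-run renewal rate = 1/E(X)
= 1/9.6300
= 0.1038

0.1038


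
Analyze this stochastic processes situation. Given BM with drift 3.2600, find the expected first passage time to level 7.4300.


Expected first passage time = a/mu
= 7.4300/3.2600
= 2.2791

2.2791


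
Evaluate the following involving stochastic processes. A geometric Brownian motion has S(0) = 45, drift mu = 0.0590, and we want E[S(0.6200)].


E[S(t)] = S(0) * exp(mu * t)
= 45 * exp(0.0590 * 0.6200)
= 45 * 1.0373
= 46.6766

46.6766


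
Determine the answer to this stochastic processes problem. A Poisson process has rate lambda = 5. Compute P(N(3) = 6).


P(N(t)=k) = (lambda*t)^k * exp(-lambda*t) / k!
lambda*t = 15
= 15^6 * exp(-15) / 6!
= 11390625 * 3.0590e-07 / 720
= 0.0048

0.0048


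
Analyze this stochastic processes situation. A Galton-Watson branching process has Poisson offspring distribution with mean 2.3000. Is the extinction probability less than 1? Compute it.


Since mu = 2.3000 > 1, extinction prob q < 1.
Solve s = exp(mu*(s-1)) iteratively.
q = 0.1376

0.1376


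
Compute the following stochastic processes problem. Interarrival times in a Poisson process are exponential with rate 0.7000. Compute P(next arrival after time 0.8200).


P(X > t) = exp(-lambda * t)
= exp(-0.7000 * 0.8200)
= exp(-0.5740) = 0.5633

0.5633


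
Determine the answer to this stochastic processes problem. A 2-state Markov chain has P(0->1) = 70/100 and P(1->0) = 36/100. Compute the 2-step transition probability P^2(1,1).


Computing P^2 by matrix multiplication.
P = [[0.3000, 0.7000], [0.3600, 0.6400]]
After raising P to the power 2:
P^2(1,1) = 0.6616

0.6616


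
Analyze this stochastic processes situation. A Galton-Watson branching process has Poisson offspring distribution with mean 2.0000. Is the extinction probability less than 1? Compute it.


Since mu = 2.0000 > 1, extinction prob q < 1.
Solve s = exp(mu*(s-1)) iteratively.
q = 0.2032

0.2032


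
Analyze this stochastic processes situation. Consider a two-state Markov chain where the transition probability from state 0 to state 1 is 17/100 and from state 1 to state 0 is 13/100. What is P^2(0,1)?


Computing P^2 by matrix multiplication.
P = [[0.8300, 0.1700], [0.1300, 0.8700]]
After raising P to the power 2:
P^2(0,1) = 0.2890

0.2890


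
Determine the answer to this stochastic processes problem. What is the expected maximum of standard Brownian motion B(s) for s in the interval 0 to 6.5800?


E(max B(s)) = sqrt(2t/pi)
= sqrt(2*6.5800/pi)
= sqrt(4.1890)
= 2.0467

2.0467


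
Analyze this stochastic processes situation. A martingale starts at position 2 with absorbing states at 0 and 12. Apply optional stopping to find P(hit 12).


By optional stopping theorem: E(M at tau) = M(0) = 2
P(hit 12)*12 + P(hit 0)*0 = 2
P(hit 12) = (2 - 0)/(12 - 0) = 1/6 = 0.1667

0.1667


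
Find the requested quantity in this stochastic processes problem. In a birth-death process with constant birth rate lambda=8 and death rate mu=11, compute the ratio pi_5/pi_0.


For birth-death process, pi_n/pi_0 = (lambda/mu)^n
= (8/11)^5
= 0.2035

0.2035


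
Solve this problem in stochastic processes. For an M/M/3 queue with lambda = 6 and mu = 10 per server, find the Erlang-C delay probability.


a = lambda/mu = 0.6000
rho = a/c = 0.2000
Erlang-C formula applied:
C(c,a) = 0.0247

0.0247


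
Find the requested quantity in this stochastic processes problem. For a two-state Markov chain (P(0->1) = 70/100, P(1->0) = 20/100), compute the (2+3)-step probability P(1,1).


P^5 = P^2 * P^3
Computing via matrix multiplication of the transition matrix.
Entry (1,1) of P^5 = 0.7778

0.7778


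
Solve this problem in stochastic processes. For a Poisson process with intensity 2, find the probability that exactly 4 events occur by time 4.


P(N(t)=k) = (lambda*t)^k * exp(-lambda*t) / k!
lambda*t = 8
= 8^4 * exp(-8) / 4!
= 4096 * 3.3546e-04 / 24
= 0.0573

0.0573


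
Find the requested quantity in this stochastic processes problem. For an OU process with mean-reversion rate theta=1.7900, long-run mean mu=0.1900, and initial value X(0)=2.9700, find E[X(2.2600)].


E[X(t)] = mu + (X(0) - mu)*exp(-theta*t)
= 0.1900 + (2.9700 - 0.1900)*exp(-1.7900*2.2600)
= 0.1900 + 2.7800 * 0.0175
= 0.2387

0.2387


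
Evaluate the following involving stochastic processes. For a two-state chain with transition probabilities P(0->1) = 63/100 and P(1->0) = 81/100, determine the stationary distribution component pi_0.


Stationary distribution: pi_0 = p10/(p01+p10), pi_1 = p01/(p01+p10)
p01 = 0.6300, p10 = 0.8100
pi_0 = 0.5625

0.5625


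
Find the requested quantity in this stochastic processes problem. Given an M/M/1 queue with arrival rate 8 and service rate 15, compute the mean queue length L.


rho = 8/15 = 0.5333
L = rho/(1-rho)
= 0.5333/0.4667
= 1.1429

1.1429


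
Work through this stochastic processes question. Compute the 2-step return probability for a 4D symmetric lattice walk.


P(return in 2 steps) = P(reverse first step) = 1/(2d)
= 1/8
= 0.1250

0.1250


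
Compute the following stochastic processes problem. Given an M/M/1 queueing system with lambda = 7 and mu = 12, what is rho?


rho = lambda/mu
= 7/12
= 0.5833

0.5833


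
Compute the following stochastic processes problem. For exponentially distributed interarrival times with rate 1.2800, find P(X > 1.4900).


P(X > t) = exp(-lambda * t)
= exp(-1.2800 * 1.4900)
= exp(-1.9072) = 0.1485

0.1485


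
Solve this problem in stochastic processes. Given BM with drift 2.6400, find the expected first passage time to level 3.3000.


Expected first passage time = a/mu
= 3.3000/2.6400
= 1.2500

1.2500


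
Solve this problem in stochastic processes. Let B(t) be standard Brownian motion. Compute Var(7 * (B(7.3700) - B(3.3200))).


Var(alpha*(B(t)-B(s))) = alpha^2 * (t-s)
= 7^2 * (7.3700 - 3.3200)
= 49 * 4.0500
= 198.4500

198.4500


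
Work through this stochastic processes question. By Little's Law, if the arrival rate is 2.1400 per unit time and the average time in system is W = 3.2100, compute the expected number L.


Little's Law: L = lambda * W
= 2.1400 * 3.2100
= 6.8694

6.8694


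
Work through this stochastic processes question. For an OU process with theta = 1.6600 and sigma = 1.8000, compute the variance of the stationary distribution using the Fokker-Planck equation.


Stationary variance = sigma^2 / (2*theta)
= 1.8000^2 / (2*1.6600)
= 3.2400 / 3.3200
= 0.9759

0.9759


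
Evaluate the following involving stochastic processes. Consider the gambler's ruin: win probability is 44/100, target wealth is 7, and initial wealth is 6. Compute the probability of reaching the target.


Gambler's ruin formula:
r = q/p = 0.5600/0.4400 = 1.2727
P(win) = (1 - r^i)/(1 - r^N)
= (1 - 1.2727^6)/(1 - 1.2727^7)
= 0.7371

0.7371


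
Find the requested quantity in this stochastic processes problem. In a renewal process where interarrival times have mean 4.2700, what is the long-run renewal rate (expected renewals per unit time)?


Long-run renewal rate = 1/E(X)
= 1/4.2700
= 0.2342

0.2342


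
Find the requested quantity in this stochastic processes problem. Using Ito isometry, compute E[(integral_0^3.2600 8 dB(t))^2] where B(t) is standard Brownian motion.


By Ito isometry: E[(int f dB)^2] = int f^2 dt
= 8^2 * 3.2600
= 64 * 3.2600 = 208.6400

208.6400


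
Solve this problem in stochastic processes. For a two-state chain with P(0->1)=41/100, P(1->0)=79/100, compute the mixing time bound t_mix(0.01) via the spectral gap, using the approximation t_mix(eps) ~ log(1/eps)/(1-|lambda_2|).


lambda_2 = |1 - p01 - p10| = |1 - 0.4100 - 0.7900| = 0.2000
t_mix ~ log(1/eps)/(1 - |lambda_2|)
= log(100)/(1 - 0.2000) = 4.6052/0.8000
= 5.7565

5.7565


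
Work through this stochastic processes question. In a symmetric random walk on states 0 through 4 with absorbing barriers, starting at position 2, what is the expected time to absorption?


For symmetric RW on 0,...,N with absorbing barriers, E(i) = i*(N-i)
E(2) = 2 * 2 = 4

4


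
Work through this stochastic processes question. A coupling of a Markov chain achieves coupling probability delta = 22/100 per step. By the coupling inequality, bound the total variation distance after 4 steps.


TV distance bound <= (1-delta)^n
= (1 - 0.2200)^4
= 0.7800^4
= 0.3702

0.3702


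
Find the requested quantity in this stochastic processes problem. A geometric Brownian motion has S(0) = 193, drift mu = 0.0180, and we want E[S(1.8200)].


E[S(t)] = S(0) * exp(mu * t)
= 193 * exp(0.0180 * 1.8200)
= 193 * 1.0333
= 199.4274

199.4274


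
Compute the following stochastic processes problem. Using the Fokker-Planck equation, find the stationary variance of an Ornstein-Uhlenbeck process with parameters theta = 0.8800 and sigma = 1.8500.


Stationary variance = sigma^2 / (2*theta)
= 1.8500^2 / (2*0.8800)
= 3.4225 / 1.7600
= 1.9446

1.9446


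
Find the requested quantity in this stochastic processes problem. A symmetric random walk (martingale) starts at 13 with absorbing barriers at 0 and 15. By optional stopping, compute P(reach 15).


By optional stopping theorem: E(M at tau) = M(0) = 13
P(hit 15)*15 + P(hit 0)*0 = 13
P(hit 15) = (13 - 0)/(15 - 0) = 13/15 = 0.8667

0.8667


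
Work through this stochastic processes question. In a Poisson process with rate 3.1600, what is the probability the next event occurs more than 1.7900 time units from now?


P(X > t) = exp(-lambda * t)
= exp(-3.1600 * 1.7900)
= exp(-5.6564) = 0.0035

0.0035


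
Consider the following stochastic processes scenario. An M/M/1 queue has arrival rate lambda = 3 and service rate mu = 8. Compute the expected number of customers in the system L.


rho = 3/8 = 0.3750
L = rho/(1-rho)
= 0.3750/0.6250
= 0.6000

0.6000


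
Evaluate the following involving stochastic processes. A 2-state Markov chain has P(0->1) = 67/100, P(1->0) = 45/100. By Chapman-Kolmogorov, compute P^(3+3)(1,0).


P^6 = P^3 * P^3
Computing via matrix multiplication of the transition matrix.
Entry (1,0) of P^6 = 0.4018

0.4018


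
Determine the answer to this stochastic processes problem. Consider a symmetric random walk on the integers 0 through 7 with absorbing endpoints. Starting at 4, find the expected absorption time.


For symmetric RW on 0,...,N with absorbing barriers, E(i) = i*(N-i)
E(4) = 4 * 3 = 12

12


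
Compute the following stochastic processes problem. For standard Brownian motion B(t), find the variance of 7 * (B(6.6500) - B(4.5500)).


Var(alpha*(B(t)-B(s))) = alpha^2 * (t-s)
= 7^2 * (6.6500 - 4.5500)
= 49 * 2.1000
= 102.9000

102.9000


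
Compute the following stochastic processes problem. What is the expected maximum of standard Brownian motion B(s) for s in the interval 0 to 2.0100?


E(max B(s)) = sqrt(2t/pi)
= sqrt(2*2.0100/pi)
= sqrt(1.2796)
= 1.1312

1.1312


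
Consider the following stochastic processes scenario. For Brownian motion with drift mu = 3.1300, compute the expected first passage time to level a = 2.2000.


Expected first passage time = a/mu
= 2.2000/3.1300
= 0.7029

0.7029


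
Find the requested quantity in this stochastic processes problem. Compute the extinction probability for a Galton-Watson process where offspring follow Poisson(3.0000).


Since mu = 3.0000 > 1, extinction prob q < 1.
Solve s = exp(mu*(s-1)) iteratively.
q = 0.0595

0.0595


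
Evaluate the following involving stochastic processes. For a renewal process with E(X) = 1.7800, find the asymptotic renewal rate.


Long-run renewal rate = 1/E(X)
= 1/1.7800
= 0.5618

0.5618


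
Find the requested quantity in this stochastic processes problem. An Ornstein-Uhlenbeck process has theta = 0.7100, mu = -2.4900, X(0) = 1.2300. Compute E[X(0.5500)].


E[X(t)] = mu + (X(0) - mu)*exp(-theta*t)
= -2.4900 + (1.2300 - -2.4900)*exp(-0.7100*0.5500)
= -2.4900 + 3.7200 * 0.6767
= 0.0274

0.0274


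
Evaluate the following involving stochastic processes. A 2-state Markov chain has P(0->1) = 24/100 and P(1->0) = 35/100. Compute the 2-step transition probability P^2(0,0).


Computing P^2 by matrix multiplication.
P = [[0.7600, 0.2400], [0.3500, 0.6500]]
After raising P to the power 2:
P^2(0,0) = 0.6616

0.6616


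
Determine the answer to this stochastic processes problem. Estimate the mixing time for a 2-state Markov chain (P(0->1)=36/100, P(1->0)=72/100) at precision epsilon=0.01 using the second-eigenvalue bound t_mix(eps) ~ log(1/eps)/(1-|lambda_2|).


lambda_2 = |1 - p01 - p10| = |1 - 0.3600 - 0.7200| = 0.0800
t_mix ~ log(1/eps)/(1 - |lambda_2|)
= log(100)/(1 - 0.0800) = 4.6052/0.9200
= 5.0056

5.0056


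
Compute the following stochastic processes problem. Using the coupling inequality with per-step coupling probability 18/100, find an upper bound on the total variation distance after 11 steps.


TV distance bound <= (1-delta)^n
= (1 - 0.1800)^11
= 0.8200^11
= 0.1127

0.1127


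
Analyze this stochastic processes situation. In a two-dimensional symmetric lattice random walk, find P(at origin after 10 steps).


P = C(10,5)^2 / 4^10
= 252^2 / 1048576
= 63504 / 1048576
= 0.0606

0.0606


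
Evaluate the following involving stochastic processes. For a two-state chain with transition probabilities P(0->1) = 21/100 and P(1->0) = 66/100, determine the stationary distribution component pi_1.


Stationary distribution: pi_0 = p10/(p01+p10), pi_1 = p01/(p01+p10)
p01 = 0.2100, p10 = 0.6600
pi_1 = 0.2414

0.2414


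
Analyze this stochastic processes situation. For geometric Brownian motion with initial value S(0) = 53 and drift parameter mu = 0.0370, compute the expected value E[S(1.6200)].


E[S(t)] = S(0) * exp(mu * t)
= 53 * exp(0.0370 * 1.6200)
= 53 * 1.0618
= 56.2740

56.2740


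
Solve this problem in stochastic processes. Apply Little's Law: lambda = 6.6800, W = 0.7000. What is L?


Little's Law: L = lambda * W
= 6.6800 * 0.7000
= 4.6760

4.6760


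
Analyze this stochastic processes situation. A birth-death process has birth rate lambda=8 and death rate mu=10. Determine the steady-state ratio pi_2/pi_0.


For birth-death process, pi_n/pi_0 = (lambda/mu)^n
= (8/10)^2
= 0.6400

0.6400


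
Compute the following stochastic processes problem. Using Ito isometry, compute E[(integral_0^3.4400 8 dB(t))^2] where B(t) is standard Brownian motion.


By Ito isometry: E[(int f dB)^2] = int f^2 dt
= 8^2 * 3.4400
= 64 * 3.4400 = 220.1600

220.1600


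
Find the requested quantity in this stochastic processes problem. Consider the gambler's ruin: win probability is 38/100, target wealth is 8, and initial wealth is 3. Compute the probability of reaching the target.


Gambler's ruin formula:
r = q/p = 0.6200/0.3800 = 1.6316
P(win) = (1 - r^i)/(1 - r^N)
= (1 - 1.6316^3)/(1 - 1.6316^8)
= 0.0679

0.0679


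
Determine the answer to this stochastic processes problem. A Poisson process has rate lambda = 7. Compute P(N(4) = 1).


P(N(t)=k) = (lambda*t)^k * exp(-lambda*t) / k!
lambda*t = 28
= 28^1 * exp(-28) / 1!
= 28 * 6.9144e-13 / 1
= 1.9360e-11

1.9360e-11


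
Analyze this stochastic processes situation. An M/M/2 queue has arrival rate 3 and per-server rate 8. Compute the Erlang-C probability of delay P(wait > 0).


a = lambda/mu = 0.3750
rho = a/c = 0.1875
Erlang-C formula applied:
C(c,a) = 0.0592

0.0592


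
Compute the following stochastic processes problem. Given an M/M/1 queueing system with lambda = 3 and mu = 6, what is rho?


rho = lambda/mu
= 3/6
= 0.5000

0.5000


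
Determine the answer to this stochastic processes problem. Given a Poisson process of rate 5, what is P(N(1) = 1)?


P(N(t)=k) = (lambda*t)^k * exp(-lambda*t) / k!
lambda*t = 5
= 5^1 * exp(-5) / 1!
= 5 * 0.0067 / 1
= 0.0337

0.0337


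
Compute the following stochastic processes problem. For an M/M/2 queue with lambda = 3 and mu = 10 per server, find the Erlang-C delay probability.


a = lambda/mu = 0.3000
rho = a/c = 0.1500
Erlang-C formula applied:
C(c,a) = 0.0391

0.0391


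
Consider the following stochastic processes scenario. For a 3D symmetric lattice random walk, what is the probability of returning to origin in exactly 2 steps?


P(return in 2 steps) = P(reverse first step) = 1/(2d)
= 1/6
= 0.1667

0.1667


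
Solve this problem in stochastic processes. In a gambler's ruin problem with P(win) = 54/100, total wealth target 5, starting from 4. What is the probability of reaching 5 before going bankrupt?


Gambler's ruin formula:
r = q/p = 0.4600/0.5400 = 0.8519
P(win) = (1 - r^i)/(1 - r^N)
= (1 - 0.8519^4)/(1 - 0.8519^5)
= 0.8585

0.8585


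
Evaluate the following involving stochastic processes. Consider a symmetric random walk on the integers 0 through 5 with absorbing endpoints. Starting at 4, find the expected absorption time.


For symmetric RW on 0,...,N with absorbing barriers, E(i) = i*(N-i)
E(4) = 4 * 1 = 4

4


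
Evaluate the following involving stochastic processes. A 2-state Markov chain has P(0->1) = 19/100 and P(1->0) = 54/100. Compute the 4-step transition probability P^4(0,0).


Computing P^4 by matrix multiplication.
P = [[0.8100, 0.1900], [0.5400, 0.4600]]
After raising P to the power 4:
P^4(0,0) = 0.7411

0.7411


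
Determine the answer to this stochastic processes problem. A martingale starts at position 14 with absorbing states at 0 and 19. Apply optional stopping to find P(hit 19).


By optional stopping theorem: E(M at tau) = M(0) = 14
P(hit 19)*19 + P(hit 0)*0 = 14
P(hit 19) = (14 - 0)/(19 - 0) = 14/19 = 0.7368

0.7368


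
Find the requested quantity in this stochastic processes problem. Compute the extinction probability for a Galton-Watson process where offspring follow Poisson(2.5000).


Since mu = 2.5000 > 1, extinction prob q < 1.
Solve s = exp(mu*(s-1)) iteratively.
q = 0.1074

0.1074


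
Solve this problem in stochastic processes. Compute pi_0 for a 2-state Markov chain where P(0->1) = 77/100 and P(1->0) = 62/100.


Stationary distribution: pi_0 = p10/(p01+p10), pi_1 = p01/(p01+p10)
p01 = 0.7700, p10 = 0.6200
pi_0 = 0.4460

0.4460


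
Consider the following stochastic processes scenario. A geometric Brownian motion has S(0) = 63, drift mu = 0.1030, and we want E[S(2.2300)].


E[S(t)] = S(0) * exp(mu * t)
= 63 * exp(0.1030 * 2.2300)
= 63 * 1.2582
= 79.2672

79.2672


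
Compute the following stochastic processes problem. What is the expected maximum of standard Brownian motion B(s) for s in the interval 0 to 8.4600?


E(max B(s)) = sqrt(2t/pi)
= sqrt(2*8.4600/pi)
= sqrt(5.3858)
= 2.3207

2.3207


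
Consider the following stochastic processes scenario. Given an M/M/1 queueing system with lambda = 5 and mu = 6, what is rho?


rho = lambda/mu
= 5/6
= 0.8333

0.8333


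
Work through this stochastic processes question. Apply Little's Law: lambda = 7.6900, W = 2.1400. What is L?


Little's Law: L = lambda * W
= 7.6900 * 2.1400
= 16.4566

16.4566


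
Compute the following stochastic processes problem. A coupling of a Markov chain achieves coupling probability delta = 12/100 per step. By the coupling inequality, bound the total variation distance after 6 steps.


TV distance bound <= (1-delta)^n
= (1 - 0.1200)^6
= 0.8800^6
= 0.4644

0.4644


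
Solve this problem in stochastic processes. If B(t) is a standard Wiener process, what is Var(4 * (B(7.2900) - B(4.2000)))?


Var(alpha*(B(t)-B(s))) = alpha^2 * (t-s)
= 4^2 * (7.2900 - 4.2000)
= 16 * 3.0900
= 49.4400

49.4400


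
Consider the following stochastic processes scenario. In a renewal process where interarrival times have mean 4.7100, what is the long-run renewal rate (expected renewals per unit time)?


Long-run renewal rate = 1/E(X)
= 1/4.7100
= 0.2123

0.2123


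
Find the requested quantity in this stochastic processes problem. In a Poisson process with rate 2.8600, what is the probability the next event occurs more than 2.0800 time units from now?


P(X > t) = exp(-lambda * t)
= exp(-2.8600 * 2.0800)
= exp(-5.9488) = 0.0026

0.0026


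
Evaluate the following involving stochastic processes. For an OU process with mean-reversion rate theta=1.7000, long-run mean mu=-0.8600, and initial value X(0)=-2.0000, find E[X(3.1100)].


E[X(t)] = mu + (X(0) - mu)*exp(-theta*t)
= -0.8600 + (-2.0000 - -0.8600)*exp(-1.7000*3.1100)
= -0.8600 + -1.1400 * 0.0051
= -0.8658

-0.8658


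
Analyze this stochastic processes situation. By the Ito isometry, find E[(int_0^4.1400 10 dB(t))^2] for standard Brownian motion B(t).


By Ito isometry: E[(int f dB)^2] = int f^2 dt
= 10^2 * 4.1400
= 100 * 4.1400 = 414.0000

414.0000


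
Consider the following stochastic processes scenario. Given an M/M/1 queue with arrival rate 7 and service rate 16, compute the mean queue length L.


rho = 7/16 = 0.4375
L = rho/(1-rho)
= 0.4375/0.5625
= 0.7778

0.7778


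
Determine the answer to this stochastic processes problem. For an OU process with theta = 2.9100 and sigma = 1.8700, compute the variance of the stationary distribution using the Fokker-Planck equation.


Stationary variance = sigma^2 / (2*theta)
= 1.8700^2 / (2*2.9100)
= 3.4969 / 5.8200
= 0.6008

0.6008


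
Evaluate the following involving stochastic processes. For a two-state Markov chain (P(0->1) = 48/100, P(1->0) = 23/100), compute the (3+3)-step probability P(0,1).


P^6 = P^3 * P^3
Computing via matrix multiplication of the transition matrix.
Entry (0,1) of P^6 = 0.6757

0.6757


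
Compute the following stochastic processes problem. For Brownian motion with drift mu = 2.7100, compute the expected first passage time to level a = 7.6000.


Expected first passage time = a/mu
= 7.6000/2.7100
= 2.8044

2.8044


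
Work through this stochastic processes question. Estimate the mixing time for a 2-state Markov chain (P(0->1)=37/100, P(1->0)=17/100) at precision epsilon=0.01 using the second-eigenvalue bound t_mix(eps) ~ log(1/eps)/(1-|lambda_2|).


lambda_2 = |1 - p01 - p10| = |1 - 0.3700 - 0.1700| = 0.4600
t_mix ~ log(1/eps)/(1 - |lambda_2|)
= log(100)/(1 - 0.4600) = 4.6052/0.5400
= 8.5281

8.5281


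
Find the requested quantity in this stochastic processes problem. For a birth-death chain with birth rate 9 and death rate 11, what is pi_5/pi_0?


For birth-death process, pi_n/pi_0 = (lambda/mu)^n
= (9/11)^5
= 0.3666

0.3666


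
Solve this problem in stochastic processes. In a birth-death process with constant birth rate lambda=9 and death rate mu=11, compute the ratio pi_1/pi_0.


For birth-death process, pi_n/pi_0 = (lambda/mu)^n
= (9/11)^1
= 0.8182

0.8182


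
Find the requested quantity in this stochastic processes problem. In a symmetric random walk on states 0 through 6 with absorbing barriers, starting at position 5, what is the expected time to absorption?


For symmetric RW on 0,...,N with absorbing barriers, E(i) = i*(N-i)
E(5) = 5 * 1 = 5

5


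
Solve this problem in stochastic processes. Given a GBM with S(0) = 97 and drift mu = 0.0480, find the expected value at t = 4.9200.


E[S(t)] = S(0) * exp(mu * t)
= 97 * exp(0.0480 * 4.9200)
= 97 * 1.2664
= 122.8386

122.8386


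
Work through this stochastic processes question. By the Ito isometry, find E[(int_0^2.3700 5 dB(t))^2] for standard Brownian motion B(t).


By Ito isometry: E[(int f dB)^2] = int f^2 dt
= 5^2 * 2.3700
= 25 * 2.3700 = 59.2500

59.2500


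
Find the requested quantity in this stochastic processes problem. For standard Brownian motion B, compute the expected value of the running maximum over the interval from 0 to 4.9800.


E(max B(s)) = sqrt(2t/pi)
= sqrt(2*4.9800/pi)
= sqrt(3.1704)
= 1.7806

1.7806
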